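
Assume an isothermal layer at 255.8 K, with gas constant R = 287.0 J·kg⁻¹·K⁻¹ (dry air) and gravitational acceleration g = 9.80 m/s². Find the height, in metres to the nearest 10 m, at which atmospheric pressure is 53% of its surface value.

z ≈ 4760 m

Scale height: H = RT/g = 287.0 × 255.8 / 9.80 = 7491.3 m.
Set P/P₀ = exp(−z/H) = 0.53, so z = −H ln(0.53).
−ln(0.53) = 0.63488; z = 7491.3 × 0.63488 = 4756.1 m.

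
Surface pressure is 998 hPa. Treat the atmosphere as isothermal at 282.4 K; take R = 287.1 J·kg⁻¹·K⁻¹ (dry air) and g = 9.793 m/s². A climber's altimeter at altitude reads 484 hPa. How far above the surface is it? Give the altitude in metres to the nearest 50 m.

z ≈ 6000 m

Scale height: H = RT/g = 287.1 × 282.4 / 9.793 = 8279.1 m.
Invert the barometric formula: z = H ln(P₀/P).
P₀/P = 998/484 = 2.0620; ln(2.0620) = 0.72368.
z = 8279.1 × 0.72368 = 5991.4 m.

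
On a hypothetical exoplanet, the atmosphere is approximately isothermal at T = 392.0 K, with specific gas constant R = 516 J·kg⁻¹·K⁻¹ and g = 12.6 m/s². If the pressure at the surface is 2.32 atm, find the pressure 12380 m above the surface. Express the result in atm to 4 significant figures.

Scale height: H = RT/g = 516 × 392.0 / 12.6 = 16053 m.
Barometric formula: P = P₀ exp(−z/H).
z/H = 12380/16053 = 0.77120; exp(−0.77120) = 0.46246.
P = 2.32 × 0.46246 = 1.0729 atm.

P ≈ 1.073 atm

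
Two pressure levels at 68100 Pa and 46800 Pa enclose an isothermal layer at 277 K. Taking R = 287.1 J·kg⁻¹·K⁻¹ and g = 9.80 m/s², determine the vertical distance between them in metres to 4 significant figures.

Hypsometric equation: Δz = (R T̄/g) ln(P₁/P₂).
R T̄/g = 287.1 × 277 / 9.80 = 8115.0 m.
ln(68100/46800) = ln(1.4551) = 0.37507.
Δz = 8115.0 × 0.37507 = 3043.7 m.

Δz ≈ 3044 m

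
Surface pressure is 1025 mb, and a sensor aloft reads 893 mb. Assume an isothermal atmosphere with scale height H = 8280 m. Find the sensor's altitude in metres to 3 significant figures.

Invert the barometric formula: z = H ln(P₀/P).
P₀/P = 1025/893 = 1.1478; ln(1.1478) = 0.13785.
z = 8280.0 × 0.13785 = 1141.4 m.

z ≈ 1140 m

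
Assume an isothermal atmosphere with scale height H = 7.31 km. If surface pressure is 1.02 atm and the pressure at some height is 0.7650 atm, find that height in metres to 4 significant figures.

Invert the barometric formula: z = H ln(P₀/P).
P₀/P = 1.02/0.7650 = 1.3333; ln(1.3333) = 0.28766.
z = 7310.0 × 0.28766 = 2102.8 m.

z ≈ 2103 m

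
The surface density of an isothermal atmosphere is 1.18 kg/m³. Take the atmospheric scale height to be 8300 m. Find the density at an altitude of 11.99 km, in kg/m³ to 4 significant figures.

In an isothermal atmosphere, density decays like pressure: ρ = ρ₀ exp(−z/H).
z/H = 11990/8300.0 = 1.4446; exp(−1.4446) = 0.23584.
ρ = 1.18 × 0.23584 = 0.27829 kg/m³.

ρ ≈ 0.2783 kg/m³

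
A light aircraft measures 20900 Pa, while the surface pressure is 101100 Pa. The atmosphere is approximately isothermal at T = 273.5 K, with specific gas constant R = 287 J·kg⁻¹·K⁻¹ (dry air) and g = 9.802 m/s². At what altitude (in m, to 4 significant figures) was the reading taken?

z ≈ 12620 m

Scale height: H = RT/g = 287 × 273.5 / 9.802 = 8008.0 m.
Invert the barometric formula: z = H ln(P₀/P).
P₀/P = 101100/20900 = 4.8373; ln(4.8373) = 1.5764.
z = 8008.0 × 1.5764 = 12624 m.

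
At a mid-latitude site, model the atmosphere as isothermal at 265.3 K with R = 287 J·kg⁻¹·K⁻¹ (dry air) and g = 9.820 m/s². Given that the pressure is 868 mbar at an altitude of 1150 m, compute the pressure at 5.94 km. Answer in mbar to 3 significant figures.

Scale height: H = RT/g = 287 × 265.3 / 9.820 = 7753.7 m.
Between two levels, P₂ = P₁ exp(−Δz/H) with Δz = z₂ − z₁.
Δz = 5940.0 − 1150.0 = 4790.0 m; Δz/H = 4790.0/7753.7 = 0.61777.
P₂ = 868 × exp(−0.61777) = 868 × 0.53915 = 467.98 mbar.

P ≈ 468 mbar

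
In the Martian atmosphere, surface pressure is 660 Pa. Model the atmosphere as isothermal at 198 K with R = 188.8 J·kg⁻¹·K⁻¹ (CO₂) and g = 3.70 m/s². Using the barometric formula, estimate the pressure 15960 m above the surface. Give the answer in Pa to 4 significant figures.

Scale height: H = RT/g = 188.8 × 198 / 3.70 = 10103 m.
Barometric formula: P = P₀ exp(−z/H).
z/H = 15960/10103 = 1.5797; exp(−1.5797) = 0.20604.
P = 660 × 0.20604 = 135.99 Pa.

P ≈ 136.0 Pa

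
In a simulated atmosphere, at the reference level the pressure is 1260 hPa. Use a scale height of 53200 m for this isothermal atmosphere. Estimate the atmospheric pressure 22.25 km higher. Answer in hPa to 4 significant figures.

P ≈ 829.3 hPa

Barometric formula: P = P₀ exp(−z/H).
z/H = 22250/53200 = 0.41823; exp(−0.41823) = 0.65821.
P = 1260 × 0.65821 = 829.34 hPa.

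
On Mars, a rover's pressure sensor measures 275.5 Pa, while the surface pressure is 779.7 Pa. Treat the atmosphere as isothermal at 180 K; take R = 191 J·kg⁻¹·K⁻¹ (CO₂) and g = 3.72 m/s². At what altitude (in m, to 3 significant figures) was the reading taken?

Scale height: H = RT/g = 191 × 180 / 3.72 = 9241.9 m.
Invert the barometric formula: z = H ln(P₀/P).
P₀/P = 779.7/275.5 = 2.8301; ln(2.8301) = 1.0403.
z = 9241.9 × 1.0403 = 9614.3 m.

z ≈ 9610 m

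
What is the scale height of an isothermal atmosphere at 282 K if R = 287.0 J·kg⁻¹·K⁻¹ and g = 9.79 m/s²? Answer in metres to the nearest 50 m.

H ≈ 8250 m

The scale height of an isothermal atmosphere is H = RT/g.
H = 287.0 × 282 / 9.79 = 80934/9.79 = 8267.0 m.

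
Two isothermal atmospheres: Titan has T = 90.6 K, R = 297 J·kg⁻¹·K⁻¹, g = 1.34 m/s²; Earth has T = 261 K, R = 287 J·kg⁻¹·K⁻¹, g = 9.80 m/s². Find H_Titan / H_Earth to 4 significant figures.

H_Titan/H_Earth ≈ 2.627

H = RT/g for each body.
H_Titan = 297 × 90.6 / 1.34 = 20081 m.
H_Earth = 287 × 261 / 9.80 = 7643.6 m.
H_Titan/H_Earth = 20081/7643.6 = 2.6272.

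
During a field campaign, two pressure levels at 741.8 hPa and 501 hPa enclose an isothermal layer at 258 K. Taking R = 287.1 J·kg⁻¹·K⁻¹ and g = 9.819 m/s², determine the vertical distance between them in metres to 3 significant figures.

Hypsometric equation: Δz = (R T̄/g) ln(P₁/P₂).
R T̄/g = 287.1 × 258 / 9.819 = 7543.7 m.
ln(741.8/501) = ln(1.4806) = 0.39245.
Δz = 7543.7 × 0.39245 = 2960.5 m.

Δz ≈ 2960 m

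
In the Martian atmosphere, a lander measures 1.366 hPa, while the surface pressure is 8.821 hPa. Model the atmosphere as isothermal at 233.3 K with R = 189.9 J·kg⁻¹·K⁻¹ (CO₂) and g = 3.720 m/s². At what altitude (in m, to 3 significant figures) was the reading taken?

Scale height: H = RT/g = 189.9 × 233.3 / 3.720 = 11910 m.
Invert the barometric formula: z = H ln(P₀/P).
P₀/P = 8.821/1.366 = 6.4575; ln(6.4575) = 1.8652.
z = 11910 × 1.8652 = 22215 m.

z ≈ 22200 m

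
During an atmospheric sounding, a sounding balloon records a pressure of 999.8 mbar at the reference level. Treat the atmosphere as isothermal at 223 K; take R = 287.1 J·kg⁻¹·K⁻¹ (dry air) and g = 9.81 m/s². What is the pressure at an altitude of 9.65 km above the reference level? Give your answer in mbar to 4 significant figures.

P ≈ 227.9 mbar

Scale height: H = RT/g = 287.1 × 223 / 9.81 = 6526.3 m.
Barometric formula: P = P₀ exp(−z/H).
z/H = 9650.0/6526.3 = 1.4786; exp(−1.4786) = 0.22796.
P = 999.8 × 0.22796 = 227.91 mbar.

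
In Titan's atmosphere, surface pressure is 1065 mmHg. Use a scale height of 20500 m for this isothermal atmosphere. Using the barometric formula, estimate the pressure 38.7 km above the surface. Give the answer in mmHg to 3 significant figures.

Barometric formula: P = P₀ exp(−z/H).
z/H = 38700/20500 = 1.8878; exp(−1.8878) = 0.15140.
P = 1065 × 0.15140 = 161.24 mmHg.

P ≈ 161 mmHg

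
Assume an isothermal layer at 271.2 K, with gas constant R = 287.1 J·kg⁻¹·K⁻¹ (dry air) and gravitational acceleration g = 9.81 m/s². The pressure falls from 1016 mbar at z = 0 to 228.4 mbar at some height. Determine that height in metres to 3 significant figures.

z ≈ 11800 m

Scale height: H = RT/g = 287.1 × 271.2 / 9.81 = 7937.0 m.
Invert the barometric formula: z = H ln(P₀/P).
P₀/P = 1016/228.4 = 4.4483; ln(4.4483) = 1.4925.
z = 7937.0 × 1.4925 = 11846 m.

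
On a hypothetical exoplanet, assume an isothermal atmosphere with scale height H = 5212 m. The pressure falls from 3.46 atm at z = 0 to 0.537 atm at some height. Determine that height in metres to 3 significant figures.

Invert the barometric formula: z = H ln(P₀/P).
P₀/P = 3.46/0.537 = 6.4432; ln(6.4432) = 1.8630.
z = 5212.0 × 1.8630 = 9710.0 m.

z ≈ 9710 m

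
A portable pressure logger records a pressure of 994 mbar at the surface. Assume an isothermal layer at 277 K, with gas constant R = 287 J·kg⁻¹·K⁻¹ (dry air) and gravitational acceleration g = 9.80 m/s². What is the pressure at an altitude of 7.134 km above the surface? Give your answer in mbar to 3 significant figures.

P ≈ 413 mbar

Scale height: H = RT/g = 287 × 277 / 9.80 = 8112.1 m.
Barometric formula: P = P₀ exp(−z/H).
z/H = 7134.0/8112.1 = 0.87943; exp(−0.87943) = 0.41502.
P = 994 × 0.41502 = 412.53 mbar.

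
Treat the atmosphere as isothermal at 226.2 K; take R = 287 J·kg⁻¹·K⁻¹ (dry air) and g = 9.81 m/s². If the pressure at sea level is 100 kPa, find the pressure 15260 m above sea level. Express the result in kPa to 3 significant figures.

Scale height: H = RT/g = 287 × 226.2 / 9.81 = 6617.7 m.
Barometric formula: P = P₀ exp(−z/H).
z/H = 15260/6617.7 = 2.3059; exp(−2.3059) = 0.099669.
P = 100 × 0.099669 = 9.9669 kPa.

P ≈ 9.97 kPa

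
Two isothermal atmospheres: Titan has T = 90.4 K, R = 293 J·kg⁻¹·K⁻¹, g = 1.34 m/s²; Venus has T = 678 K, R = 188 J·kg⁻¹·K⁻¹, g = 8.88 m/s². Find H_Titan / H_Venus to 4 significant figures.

H = RT/g for each body.
H_Titan = 293 × 90.4 / 1.34 = 19767 m.
H_Venus = 188 × 678 / 8.88 = 14354 m.
H_Titan/H_Venus = 19767/14354 = 1.3771.

H_Titan/H_Venus ≈ 1.377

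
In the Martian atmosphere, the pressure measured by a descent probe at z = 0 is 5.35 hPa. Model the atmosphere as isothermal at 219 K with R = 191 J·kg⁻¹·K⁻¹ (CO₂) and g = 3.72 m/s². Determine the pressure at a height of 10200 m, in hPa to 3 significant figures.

Scale height: H = RT/g = 191 × 219 / 3.72 = 11244 m.
Barometric formula: P = P₀ exp(−z/H).
z/H = 10200/11244 = 0.90715; exp(−0.90715) = 0.40367.
P = 5.35 × 0.40367 = 2.1596 hPa.

P ≈ 2.16 hPa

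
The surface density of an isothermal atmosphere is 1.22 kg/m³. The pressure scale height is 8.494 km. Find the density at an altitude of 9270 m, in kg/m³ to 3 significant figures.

In an isothermal atmosphere, density decays like pressure: ρ = ρ₀ exp(−z/H).
z/H = 9270.0/8494.0 = 1.0914; exp(−1.0914) = 0.33575.
ρ = 1.22 × 0.33575 = 0.40962 kg/m³.

ρ ≈ 0.410 kg/m³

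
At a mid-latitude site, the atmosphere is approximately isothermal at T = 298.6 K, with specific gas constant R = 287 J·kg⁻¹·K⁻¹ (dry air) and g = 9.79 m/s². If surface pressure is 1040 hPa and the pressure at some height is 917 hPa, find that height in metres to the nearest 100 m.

z ≈ 1100 m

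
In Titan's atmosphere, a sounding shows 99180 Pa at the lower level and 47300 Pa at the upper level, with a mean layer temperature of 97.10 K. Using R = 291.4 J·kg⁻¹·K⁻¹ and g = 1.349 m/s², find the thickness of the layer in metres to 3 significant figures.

Hypsometric equation: Δz = (R T̄/g) ln(P₁/P₂).
R T̄/g = 291.4 × 97.10 / 1.349 = 20975 m.
ln(99180/47300) = ln(2.0968) = 0.74041.
Δz = 20975 × 0.74041 = 15530 m.

Δz ≈ 15500 m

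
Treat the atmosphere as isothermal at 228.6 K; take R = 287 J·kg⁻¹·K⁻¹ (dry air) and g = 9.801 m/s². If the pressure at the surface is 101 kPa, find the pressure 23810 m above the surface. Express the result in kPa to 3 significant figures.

P ≈ 2.88 kPa

Scale height: H = RT/g = 287 × 228.6 / 9.801 = 6694.0 m.
Barometric formula: P = P₀ exp(−z/H).
z/H = 23810/6694.0 = 3.5569; exp(−3.5569) = 0.028527.
P = 101 × 0.028527 = 2.8812 kPa.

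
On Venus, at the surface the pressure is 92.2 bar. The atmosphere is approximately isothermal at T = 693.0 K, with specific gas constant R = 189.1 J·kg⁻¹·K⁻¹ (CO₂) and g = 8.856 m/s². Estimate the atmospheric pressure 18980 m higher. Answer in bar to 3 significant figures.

P ≈ 25.6 bar

Scale height: H = RT/g = 189.1 × 693.0 / 8.856 = 14797 m.
Barometric formula: P = P₀ exp(−z/H).
z/H = 18980/14797 = 1.2827; exp(−1.2827) = 0.27729.
P = 92.2 × 0.27729 = 25.566 bar.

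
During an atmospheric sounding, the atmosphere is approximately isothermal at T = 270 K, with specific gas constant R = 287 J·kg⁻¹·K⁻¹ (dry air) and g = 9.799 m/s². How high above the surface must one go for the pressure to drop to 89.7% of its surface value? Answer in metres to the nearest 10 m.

z ≈ 860 m

Scale height: H = RT/g = 287 × 270 / 9.799 = 7907.9 m.
Set P/P₀ = exp(−z/H) = 0.897, so z = −H ln(0.897).
−ln(0.897) = 0.10870; z = 7907.9 × 0.10870 = 859.59 m.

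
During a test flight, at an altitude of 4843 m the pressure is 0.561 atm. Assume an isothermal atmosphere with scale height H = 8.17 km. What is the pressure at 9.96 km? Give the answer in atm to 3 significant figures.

P ≈ 0.300 atm

Between two levels, P₂ = P₁ exp(−Δz/H) with Δz = z₂ − z₁.
Δz = 9960.0 − 4843.0 = 5117.0 m; Δz/H = 5117.0/8170.0 = 0.62632.
P₂ = 0.561 × exp(−0.62632) = 0.561 × 0.53456 = 0.29989 atm.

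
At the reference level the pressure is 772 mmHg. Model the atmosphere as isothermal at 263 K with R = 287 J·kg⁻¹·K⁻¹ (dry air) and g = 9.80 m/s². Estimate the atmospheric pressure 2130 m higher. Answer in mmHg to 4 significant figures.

Scale height: H = RT/g = 287 × 263 / 9.80 = 7702.1 m.
Barometric formula: P = P₀ exp(−z/H).
z/H = 2130.0/7702.1 = 0.27655; exp(−0.27655) = 0.75840.
P = 772 × 0.75840 = 585.48 mmHg.

P ≈ 585.5 mmHg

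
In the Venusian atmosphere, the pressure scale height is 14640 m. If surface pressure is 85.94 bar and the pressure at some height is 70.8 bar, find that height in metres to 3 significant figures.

Invert the barometric formula: z = H ln(P₀/P).
P₀/P = 85.94/70.8 = 1.2138; ln(1.2138) = 0.19376.
z = 14640 × 0.19376 = 2836.6 m.

z ≈ 2840 m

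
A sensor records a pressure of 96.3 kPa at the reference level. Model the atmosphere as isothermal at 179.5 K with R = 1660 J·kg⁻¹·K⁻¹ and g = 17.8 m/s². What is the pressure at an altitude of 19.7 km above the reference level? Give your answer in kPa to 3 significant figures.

P ≈ 29.7 kPa

Scale height: H = RT/g = 1660 × 179.5 / 17.8 = 16740 m.
Barometric formula: P = P₀ exp(−z/H).
z/H = 19700/16740 = 1.1768; exp(−1.1768) = 0.30826.
P = 96.3 × 0.30826 = 29.685 kPa.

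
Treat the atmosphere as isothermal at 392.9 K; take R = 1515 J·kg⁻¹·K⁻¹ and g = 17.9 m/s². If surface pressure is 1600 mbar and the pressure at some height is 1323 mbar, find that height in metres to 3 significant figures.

z ≈ 6320 m

Scale height: H = RT/g = 1515 × 392.9 / 17.9 = 33254 m.
Invert the barometric formula: z = H ln(P₀/P).
P₀/P = 1600/1323 = 1.2094; ln(1.2094) = 0.19012.
z = 33254 × 0.19012 = 6322.3 m.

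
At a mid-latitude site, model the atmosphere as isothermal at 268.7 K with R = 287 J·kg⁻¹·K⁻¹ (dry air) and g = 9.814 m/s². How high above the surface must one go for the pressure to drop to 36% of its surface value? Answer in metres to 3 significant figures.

z ≈ 8030 m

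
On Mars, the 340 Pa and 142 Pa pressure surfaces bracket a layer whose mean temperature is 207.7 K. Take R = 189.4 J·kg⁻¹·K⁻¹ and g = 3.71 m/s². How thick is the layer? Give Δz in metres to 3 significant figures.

Δz ≈ 9260 m

Hypsometric equation: Δz = (R T̄/g) ln(P₁/P₂).
R T̄/g = 189.4 × 207.7 / 3.71 = 10603 m.
ln(340/142) = ln(2.3944) = 0.87313.
Δz = 10603 × 0.87313 = 9257.8 m.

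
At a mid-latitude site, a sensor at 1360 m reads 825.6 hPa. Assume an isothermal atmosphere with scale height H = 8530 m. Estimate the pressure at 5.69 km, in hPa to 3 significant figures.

Between two levels, P₂ = P₁ exp(−Δz/H) with Δz = z₂ − z₁.
Δz = 5690.0 − 1360.0 = 4330.0 m; Δz/H = 4330.0/8530.0 = 0.50762.
P₂ = 825.6 × exp(−0.50762) = 825.6 × 0.60193 = 496.95 hPa.

P ≈ 497 hPa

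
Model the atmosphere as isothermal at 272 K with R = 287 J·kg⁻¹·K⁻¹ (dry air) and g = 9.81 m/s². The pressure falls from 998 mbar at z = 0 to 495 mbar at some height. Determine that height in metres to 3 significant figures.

z ≈ 5580 m

Scale height: H = RT/g = 287 × 272 / 9.81 = 7957.6 m.
Invert the barometric formula: z = H ln(P₀/P).
P₀/P = 998/495 = 2.0162; ln(2.0162) = 0.70121.
z = 7957.6 × 0.70121 = 5579.9 m.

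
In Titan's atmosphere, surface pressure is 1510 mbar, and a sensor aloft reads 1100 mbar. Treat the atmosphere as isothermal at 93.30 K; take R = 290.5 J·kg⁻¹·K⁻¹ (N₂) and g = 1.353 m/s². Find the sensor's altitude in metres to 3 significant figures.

Scale height: H = RT/g = 290.5 × 93.30 / 1.353 = 20032 m.
Invert the barometric formula: z = H ln(P₀/P).
P₀/P = 1510/1100 = 1.3727; ln(1.3727) = 0.31678.
z = 20032 × 0.31678 = 6345.7 m.

z ≈ 6350 m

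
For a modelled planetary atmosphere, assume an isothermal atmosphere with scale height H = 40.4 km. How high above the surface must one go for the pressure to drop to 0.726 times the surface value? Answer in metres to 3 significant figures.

Set P/P₀ = exp(−z/H) = 0.726, so z = −H ln(0.726).
−ln(0.726) = 0.32021; z = 40400 × 0.32021 = 12936 m.

z ≈ 12900 m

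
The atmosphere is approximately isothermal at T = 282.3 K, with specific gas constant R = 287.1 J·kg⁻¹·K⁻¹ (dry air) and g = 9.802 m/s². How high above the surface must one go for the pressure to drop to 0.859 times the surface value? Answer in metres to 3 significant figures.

Scale height: H = RT/g = 287.1 × 282.3 / 9.802 = 8268.6 m.
Set P/P₀ = exp(−z/H) = 0.859, so z = −H ln(0.859).
−ln(0.859) = 0.15199; z = 8268.6 × 0.15199 = 1256.7 m.

z ≈ 1260 m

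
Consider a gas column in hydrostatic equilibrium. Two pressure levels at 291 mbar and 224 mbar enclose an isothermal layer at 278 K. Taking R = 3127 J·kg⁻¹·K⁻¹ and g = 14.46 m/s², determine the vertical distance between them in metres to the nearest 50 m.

Hypsometric equation: Δz = (R T̄/g) ln(P₁/P₂).
R T̄/g = 3127 × 278 / 14.46 = 60118 m.
ln(291/224) = ln(1.2991) = 0.26167.
Δz = 60118 × 0.26167 = 15731 m.

Δz ≈ 15750 m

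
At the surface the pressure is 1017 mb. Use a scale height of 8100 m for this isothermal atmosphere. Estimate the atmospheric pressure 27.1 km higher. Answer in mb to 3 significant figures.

P ≈ 35.8 mb

Barometric formula: P = P₀ exp(−z/H).
z/H = 27100/8100.0 = 3.3457; exp(−3.3457) = 0.035236.
P = 1017 × 0.035236 = 35.835 mb.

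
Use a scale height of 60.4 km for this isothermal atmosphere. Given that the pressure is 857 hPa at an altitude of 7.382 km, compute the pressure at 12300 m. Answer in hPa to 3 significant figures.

P ≈ 790 hPa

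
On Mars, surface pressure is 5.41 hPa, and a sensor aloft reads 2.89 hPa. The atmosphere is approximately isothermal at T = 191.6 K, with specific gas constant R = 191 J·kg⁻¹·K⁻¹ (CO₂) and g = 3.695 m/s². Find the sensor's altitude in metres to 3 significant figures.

z ≈ 6210 m

Scale height: H = RT/g = 191 × 191.6 / 3.695 = 9904.1 m.
Invert the barometric formula: z = H ln(P₀/P).
P₀/P = 5.41/2.89 = 1.8720; ln(1.8720) = 0.62701.
z = 9904.1 × 0.62701 = 6210.0 m.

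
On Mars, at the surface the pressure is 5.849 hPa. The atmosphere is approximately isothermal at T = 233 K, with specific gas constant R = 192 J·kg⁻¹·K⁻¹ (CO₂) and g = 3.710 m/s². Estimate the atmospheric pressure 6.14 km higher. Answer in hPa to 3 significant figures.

P ≈ 3.52 hPa

Scale height: H = RT/g = 192 × 233 / 3.710 = 12058 m.
Barometric formula: P = P₀ exp(−z/H).
z/H = 6140.0/12058 = 0.50921; exp(−0.50921) = 0.60097.
P = 5.849 × 0.60097 = 3.5151 hPa.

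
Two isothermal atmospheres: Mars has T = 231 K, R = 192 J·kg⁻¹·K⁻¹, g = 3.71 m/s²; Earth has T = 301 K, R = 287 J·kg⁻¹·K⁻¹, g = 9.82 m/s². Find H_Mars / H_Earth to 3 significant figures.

H = RT/g for each body.
H_Mars = 192 × 231 / 3.71 = 11955 m.
H_Earth = 287 × 301 / 9.82 = 8797.0 m.
H_Mars/H_Earth = 11955/8797.0 = 1.3590.

H_Mars/H_Earth ≈ 1.36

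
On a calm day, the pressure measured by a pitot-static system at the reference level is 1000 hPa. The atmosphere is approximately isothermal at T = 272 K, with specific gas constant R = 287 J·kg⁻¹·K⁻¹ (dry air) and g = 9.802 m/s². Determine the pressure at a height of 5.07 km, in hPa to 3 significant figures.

P ≈ 529 hPa

Scale height: H = RT/g = 287 × 272 / 9.802 = 7964.1 m.
Barometric formula: P = P₀ exp(−z/H).
z/H = 5070.0/7964.1 = 0.63661; exp(−0.63661) = 0.52908.
P = 1000 × 0.52908 = 529.08 hPa.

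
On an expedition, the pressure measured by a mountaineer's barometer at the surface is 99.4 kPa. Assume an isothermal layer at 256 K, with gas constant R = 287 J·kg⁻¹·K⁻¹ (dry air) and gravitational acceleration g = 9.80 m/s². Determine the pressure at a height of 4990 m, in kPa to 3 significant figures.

P ≈ 51.1 kPa

Scale height: H = RT/g = 287 × 256 / 9.80 = 7497.1 m.
Barometric formula: P = P₀ exp(−z/H).
z/H = 4990.0/7497.1 = 0.66559; exp(−0.66559) = 0.51397.
P = 99.4 × 0.51397 = 51.089 kPa.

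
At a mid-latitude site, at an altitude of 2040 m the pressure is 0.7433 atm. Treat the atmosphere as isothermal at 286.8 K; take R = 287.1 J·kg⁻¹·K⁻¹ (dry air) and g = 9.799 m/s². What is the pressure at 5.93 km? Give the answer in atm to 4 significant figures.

P ≈ 0.4679 atm

Scale height: H = RT/g = 287.1 × 286.8 / 9.799 = 8402.9 m.
Between two levels, P₂ = P₁ exp(−Δz/H) with Δz = z₂ − z₁.
Δz = 5930.0 − 2040.0 = 3890.0 m; Δz/H = 3890.0/8402.9 = 0.46294.
P₂ = 0.7433 × exp(−0.46294) = 0.7433 × 0.62943 = 0.46786 atm.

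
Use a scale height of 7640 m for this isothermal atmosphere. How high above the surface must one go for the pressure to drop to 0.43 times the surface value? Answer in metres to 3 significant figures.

Set P/P₀ = exp(−z/H) = 0.43, so z = −H ln(0.43).
−ln(0.43) = 0.84397; z = 7640.0 × 0.84397 = 6447.9 m.

z ≈ 6450 m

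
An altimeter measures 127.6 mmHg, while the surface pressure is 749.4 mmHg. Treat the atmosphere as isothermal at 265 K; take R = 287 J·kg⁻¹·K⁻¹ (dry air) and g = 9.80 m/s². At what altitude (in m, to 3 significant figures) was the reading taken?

Scale height: H = RT/g = 287 × 265 / 9.80 = 7760.7 m.
Invert the barometric formula: z = H ln(P₀/P).
P₀/P = 749.4/127.6 = 5.8730; ln(5.8730) = 1.7704.
z = 7760.7 × 1.7704 = 13740 m.

z ≈ 13700 m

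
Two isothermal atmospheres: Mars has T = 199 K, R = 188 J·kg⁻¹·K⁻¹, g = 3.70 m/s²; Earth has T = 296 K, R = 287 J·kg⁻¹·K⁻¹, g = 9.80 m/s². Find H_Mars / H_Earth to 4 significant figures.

H_Mars/H_Earth ≈ 1.166

H = RT/g for each body.
H_Mars = 188 × 199 / 3.70 = 10111 m.
H_Earth = 287 × 296 / 9.80 = 8668.6 m.
H_Mars/H_Earth = 10111/8668.6 = 1.1664.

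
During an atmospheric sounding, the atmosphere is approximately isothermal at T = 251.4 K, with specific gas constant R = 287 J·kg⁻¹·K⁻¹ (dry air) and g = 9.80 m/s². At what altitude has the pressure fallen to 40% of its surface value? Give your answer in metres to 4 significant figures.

Scale height: H = RT/g = 287 × 251.4 / 9.80 = 7362.4 m.
Set P/P₀ = exp(−z/H) = 0.4, so z = −H ln(0.4).
−ln(0.4) = 0.91629; z = 7362.4 × 0.91629 = 6746.1 m.

z ≈ 6746 m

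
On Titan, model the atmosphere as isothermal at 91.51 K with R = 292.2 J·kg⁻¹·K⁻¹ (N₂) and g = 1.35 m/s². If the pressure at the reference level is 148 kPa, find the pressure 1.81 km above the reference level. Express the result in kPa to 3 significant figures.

P ≈ 135 kPa

Scale height: H = RT/g = 292.2 × 91.51 / 1.35 = 19807 m.
Barometric formula: P = P₀ exp(−z/H).
z/H = 1810.0/19807 = 0.091382; exp(−0.091382) = 0.91267.
P = 148 × 0.91267 = 135.08 kPa.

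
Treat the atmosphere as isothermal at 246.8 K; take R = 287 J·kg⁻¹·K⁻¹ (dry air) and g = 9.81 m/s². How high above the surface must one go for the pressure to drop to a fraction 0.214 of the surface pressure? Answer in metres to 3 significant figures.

z ≈ 11100 m

Scale height: H = RT/g = 287 × 246.8 / 9.81 = 7220.3 m.
Set P/P₀ = exp(−z/H) = 0.214, so z = −H ln(0.214).
−ln(0.214) = 1.5418; z = 7220.3 × 1.5418 = 11132 m.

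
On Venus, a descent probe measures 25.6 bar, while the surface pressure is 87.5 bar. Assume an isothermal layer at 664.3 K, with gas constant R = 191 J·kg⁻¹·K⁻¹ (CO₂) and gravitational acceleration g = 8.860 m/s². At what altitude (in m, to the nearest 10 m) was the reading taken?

z ≈ 17600 m

Scale height: H = RT/g = 191 × 664.3 / 8.860 = 14321 m.
Invert the barometric formula: z = H ln(P₀/P).
P₀/P = 87.5/25.6 = 3.4180; ln(3.4180) = 1.2291.
z = 14321 × 1.2291 = 17602 m.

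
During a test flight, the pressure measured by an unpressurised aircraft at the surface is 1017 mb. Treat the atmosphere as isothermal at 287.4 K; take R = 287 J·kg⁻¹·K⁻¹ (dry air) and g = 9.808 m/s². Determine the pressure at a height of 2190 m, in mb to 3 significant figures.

P ≈ 784 mb

Scale height: H = RT/g = 287 × 287.4 / 9.808 = 8409.8 m.
Barometric formula: P = P₀ exp(−z/H).
z/H = 2190.0/8409.8 = 0.26041; exp(−0.26041) = 0.77074.
P = 1017 × 0.77074 = 783.84 mb.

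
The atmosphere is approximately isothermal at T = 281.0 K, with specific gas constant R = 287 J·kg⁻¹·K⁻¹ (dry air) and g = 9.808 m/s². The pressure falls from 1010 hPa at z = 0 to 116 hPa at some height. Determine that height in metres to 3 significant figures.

z ≈ 17800 m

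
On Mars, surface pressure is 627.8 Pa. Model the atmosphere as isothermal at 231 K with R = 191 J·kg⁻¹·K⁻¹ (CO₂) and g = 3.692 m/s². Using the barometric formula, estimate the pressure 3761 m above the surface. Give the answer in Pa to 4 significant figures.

P ≈ 458.3 Pa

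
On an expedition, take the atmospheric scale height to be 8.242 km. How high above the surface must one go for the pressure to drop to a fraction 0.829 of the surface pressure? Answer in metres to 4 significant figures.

Set P/P₀ = exp(−z/H) = 0.829, so z = −H ln(0.829).
−ln(0.829) = 0.18754; z = 8242.0 × 0.18754 = 1545.7 m.

z ≈ 1546 m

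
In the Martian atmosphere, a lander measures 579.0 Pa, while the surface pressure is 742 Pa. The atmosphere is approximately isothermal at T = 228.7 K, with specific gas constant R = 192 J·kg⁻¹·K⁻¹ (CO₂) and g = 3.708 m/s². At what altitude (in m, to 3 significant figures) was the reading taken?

Scale height: H = RT/g = 192 × 228.7 / 3.708 = 11842 m.
Invert the barometric formula: z = H ln(P₀/P).
P₀/P = 742/579.0 = 1.2815; ln(1.2815) = 0.24803.
z = 11842 × 0.24803 = 2937.2 m.

z ≈ 2940 m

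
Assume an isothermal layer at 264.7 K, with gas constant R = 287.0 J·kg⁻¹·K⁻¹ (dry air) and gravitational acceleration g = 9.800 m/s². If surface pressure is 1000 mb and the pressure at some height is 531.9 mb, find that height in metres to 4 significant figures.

Scale height: H = RT/g = 287.0 × 264.7 / 9.800 = 7751.9 m.
Invert the barometric formula: z = H ln(P₀/P).
P₀/P = 1000/531.9 = 1.8801; ln(1.8801) = 0.63132.
z = 7751.9 × 0.63132 = 4893.9 m.

z ≈ 4894 m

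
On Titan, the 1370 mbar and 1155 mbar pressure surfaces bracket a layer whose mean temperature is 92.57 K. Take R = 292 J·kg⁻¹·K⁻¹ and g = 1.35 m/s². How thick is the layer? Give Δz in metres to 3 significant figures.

Δz ≈ 3420 m

Hypsometric equation: Δz = (R T̄/g) ln(P₁/P₂).
R T̄/g = 292 × 92.57 / 1.35 = 20023 m.
ln(1370/1155) = ln(1.1861) = 0.17067.
Δz = 20023 × 0.17067 = 3417.3 m.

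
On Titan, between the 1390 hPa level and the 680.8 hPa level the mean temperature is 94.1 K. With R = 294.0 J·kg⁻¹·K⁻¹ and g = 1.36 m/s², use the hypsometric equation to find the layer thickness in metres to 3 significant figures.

Δz ≈ 14500 m

Hypsometric equation: Δz = (R T̄/g) ln(P₁/P₂).
R T̄/g = 294.0 × 94.1 / 1.36 = 20342 m.
ln(1390/680.8) = ln(2.0417) = 0.71378.
Δz = 20342 × 0.71378 = 14520 m.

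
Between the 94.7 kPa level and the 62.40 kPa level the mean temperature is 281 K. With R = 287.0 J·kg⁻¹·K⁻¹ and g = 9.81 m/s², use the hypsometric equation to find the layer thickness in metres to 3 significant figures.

Δz ≈ 3430 m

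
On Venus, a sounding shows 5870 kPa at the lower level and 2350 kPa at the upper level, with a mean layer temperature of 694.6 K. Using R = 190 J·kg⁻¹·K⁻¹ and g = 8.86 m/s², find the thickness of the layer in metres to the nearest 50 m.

Δz ≈ 13650 m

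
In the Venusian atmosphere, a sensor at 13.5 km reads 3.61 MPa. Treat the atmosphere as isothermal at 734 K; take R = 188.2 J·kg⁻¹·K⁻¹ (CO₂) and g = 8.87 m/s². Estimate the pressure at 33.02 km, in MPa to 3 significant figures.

P ≈ 1.03 MPa

Scale height: H = RT/g = 188.2 × 734 / 8.87 = 15574 m.
Between two levels, P₂ = P₁ exp(−Δz/H) with Δz = z₂ − z₁.
Δz = 33020 − 13500 = 19520 m; Δz/H = 19520/15574 = 1.2534.
P₂ = 3.61 × exp(−1.2534) = 3.61 × 0.28553 = 1.0308 MPa.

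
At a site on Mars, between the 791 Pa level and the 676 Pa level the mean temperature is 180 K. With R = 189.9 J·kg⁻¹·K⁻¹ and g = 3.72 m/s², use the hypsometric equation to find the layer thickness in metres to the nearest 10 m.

Δz ≈ 1440 m

Hypsometric equation: Δz = (R T̄/g) ln(P₁/P₂).
R T̄/g = 189.9 × 180 / 3.72 = 9188.7 m.
ln(791/676) = ln(1.1701) = 0.15709.
Δz = 9188.7 × 0.15709 = 1443.5 m.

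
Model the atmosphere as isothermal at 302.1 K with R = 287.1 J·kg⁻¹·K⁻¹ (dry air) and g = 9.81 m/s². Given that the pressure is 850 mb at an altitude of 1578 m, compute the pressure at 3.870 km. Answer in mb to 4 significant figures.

P ≈ 655.9 mb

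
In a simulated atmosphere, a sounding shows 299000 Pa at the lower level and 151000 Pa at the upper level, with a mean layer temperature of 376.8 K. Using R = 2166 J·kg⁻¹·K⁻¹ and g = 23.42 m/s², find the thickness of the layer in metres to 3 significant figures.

Δz ≈ 23800 m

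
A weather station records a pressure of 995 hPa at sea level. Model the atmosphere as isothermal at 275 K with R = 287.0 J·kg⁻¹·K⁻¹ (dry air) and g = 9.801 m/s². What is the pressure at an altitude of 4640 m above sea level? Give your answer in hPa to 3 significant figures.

Scale height: H = RT/g = 287.0 × 275 / 9.801 = 8052.7 m.
Barometric formula: P = P₀ exp(−z/H).
z/H = 4640.0/8052.7 = 0.57620; exp(−0.57620) = 0.56203.
P = 995 × 0.56203 = 559.22 hPa.

P ≈ 559 hPa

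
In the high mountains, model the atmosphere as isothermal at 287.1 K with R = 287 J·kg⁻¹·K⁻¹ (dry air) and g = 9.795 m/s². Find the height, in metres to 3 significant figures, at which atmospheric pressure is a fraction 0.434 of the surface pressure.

Scale height: H = RT/g = 287 × 287.1 / 9.795 = 8412.2 m.
Set P/P₀ = exp(−z/H) = 0.434, so z = −H ln(0.434).
−ln(0.434) = 0.83471; z = 8412.2 × 0.83471 = 7021.7 m.

z ≈ 7020 m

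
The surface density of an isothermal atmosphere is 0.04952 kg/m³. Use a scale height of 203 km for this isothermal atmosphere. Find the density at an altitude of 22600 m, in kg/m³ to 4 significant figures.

ρ ≈ 0.04430 kg/m³

In an isothermal atmosphere, density decays like pressure: ρ = ρ₀ exp(−z/H).
z/H = 22600/203000 = 0.11133; exp(−0.11133) = 0.89464.
ρ = 0.04952 × 0.89464 = 0.044303 kg/m³.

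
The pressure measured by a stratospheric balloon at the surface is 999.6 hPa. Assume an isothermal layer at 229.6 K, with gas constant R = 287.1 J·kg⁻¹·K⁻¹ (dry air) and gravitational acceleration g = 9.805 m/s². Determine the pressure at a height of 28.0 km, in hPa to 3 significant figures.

P ≈ 15.5 hPa

Scale height: H = RT/g = 287.1 × 229.6 / 9.805 = 6722.9 m.
Barometric formula: P = P₀ exp(−z/H).
z/H = 28000/6722.9 = 4.1649; exp(−4.1649) = 0.015531.
P = 999.6 × 0.015531 = 15.525 hPa.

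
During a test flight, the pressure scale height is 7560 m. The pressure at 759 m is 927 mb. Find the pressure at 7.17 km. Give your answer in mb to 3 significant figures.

P ≈ 397 mb

Between two levels, P₂ = P₁ exp(−Δz/H) with Δz = z₂ − z₁.
Δz = 7170.0 − 759.00 = 6411.0 m; Δz/H = 6411.0/7560.0 = 0.84802.
P₂ = 927 × exp(−0.84802) = 927 × 0.42826 = 397.00 mb.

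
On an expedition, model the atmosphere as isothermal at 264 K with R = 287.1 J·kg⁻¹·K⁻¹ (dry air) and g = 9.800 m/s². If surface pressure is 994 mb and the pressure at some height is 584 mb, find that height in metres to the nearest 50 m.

z ≈ 4100 m

Scale height: H = RT/g = 287.1 × 264 / 9.800 = 7734.1 m.
Invert the barometric formula: z = H ln(P₀/P).
P₀/P = 994/584 = 1.7021; ln(1.7021) = 0.53186.
z = 7734.1 × 0.53186 = 4113.5 m.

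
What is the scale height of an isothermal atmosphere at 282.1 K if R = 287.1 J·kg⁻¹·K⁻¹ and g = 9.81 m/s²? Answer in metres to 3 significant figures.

The scale height of an isothermal atmosphere is H = RT/g.
H = 287.1 × 282.1 / 9.81 = 80991/9.81 = 8256.0 m.

H ≈ 8260 m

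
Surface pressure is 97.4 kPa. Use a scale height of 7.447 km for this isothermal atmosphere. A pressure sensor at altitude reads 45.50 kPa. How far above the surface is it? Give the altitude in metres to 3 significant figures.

z ≈ 5670 m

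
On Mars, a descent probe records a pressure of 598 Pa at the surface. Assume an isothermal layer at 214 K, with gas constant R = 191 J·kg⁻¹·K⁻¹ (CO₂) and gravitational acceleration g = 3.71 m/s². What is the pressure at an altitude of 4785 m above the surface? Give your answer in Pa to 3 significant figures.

P ≈ 387 Pa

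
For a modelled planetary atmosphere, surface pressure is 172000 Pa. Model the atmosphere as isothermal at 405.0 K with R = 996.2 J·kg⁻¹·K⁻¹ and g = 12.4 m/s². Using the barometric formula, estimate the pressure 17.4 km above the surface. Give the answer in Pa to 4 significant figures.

Scale height: H = RT/g = 996.2 × 405.0 / 12.4 = 32537 m.
Barometric formula: P = P₀ exp(−z/H).
z/H = 17400/32537 = 0.53478; exp(−0.53478) = 0.58580.
P = 172000 × 0.58580 = 100760 Pa.

P ≈ 100800 Pa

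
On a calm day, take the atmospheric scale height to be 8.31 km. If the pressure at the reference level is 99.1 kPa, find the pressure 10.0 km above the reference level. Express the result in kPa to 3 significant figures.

P ≈ 29.7 kPa

Barometric formula: P = P₀ exp(−z/H).
z/H = 10000/8310.0 = 1.2034; exp(−1.2034) = 0.30017.
P = 99.1 × 0.30017 = 29.747 kPa.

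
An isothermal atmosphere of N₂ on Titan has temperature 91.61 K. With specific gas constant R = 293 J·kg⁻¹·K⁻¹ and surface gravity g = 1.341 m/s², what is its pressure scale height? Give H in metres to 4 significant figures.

H ≈ 20020 m

The scale height of an isothermal atmosphere is H = RT/g.
H = 293 × 91.61 / 1.341 = 26842/1.341 = 20016 m.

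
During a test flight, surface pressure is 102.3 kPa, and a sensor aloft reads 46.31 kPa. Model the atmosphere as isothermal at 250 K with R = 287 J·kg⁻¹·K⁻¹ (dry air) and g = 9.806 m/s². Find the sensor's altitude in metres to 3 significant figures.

Scale height: H = RT/g = 287 × 250 / 9.806 = 7316.9 m.
Invert the barometric formula: z = H ln(P₀/P).
P₀/P = 102.3/46.31 = 2.2090; ln(2.2090) = 0.79254.
z = 7316.9 × 0.79254 = 5798.9 m.

z ≈ 5800 m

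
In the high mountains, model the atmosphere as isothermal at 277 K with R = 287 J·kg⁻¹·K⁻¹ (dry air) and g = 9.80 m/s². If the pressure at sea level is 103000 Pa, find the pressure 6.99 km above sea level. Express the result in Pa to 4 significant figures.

Scale height: H = RT/g = 287 × 277 / 9.80 = 8112.1 m.
Barometric formula: P = P₀ exp(−z/H).
z/H = 6990.0/8112.1 = 0.86168; exp(−0.86168) = 0.42245.
P = 103000 × 0.42245 = 43512 Pa.

P ≈ 43510 Pa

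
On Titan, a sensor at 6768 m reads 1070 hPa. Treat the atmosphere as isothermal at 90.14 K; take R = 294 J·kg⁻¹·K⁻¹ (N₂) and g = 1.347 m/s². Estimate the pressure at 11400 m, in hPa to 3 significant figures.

P ≈ 846 hPa

Scale height: H = RT/g = 294 × 90.14 / 1.347 = 19674 m.
Between two levels, P₂ = P₁ exp(−Δz/H) with Δz = z₂ − z₁.
Δz = 11400 − 6768.0 = 4632.0 m; Δz/H = 4632.0/19674 = 0.23544.
P₂ = 1070 × exp(−0.23544) = 1070 × 0.79022 = 845.54 hPa.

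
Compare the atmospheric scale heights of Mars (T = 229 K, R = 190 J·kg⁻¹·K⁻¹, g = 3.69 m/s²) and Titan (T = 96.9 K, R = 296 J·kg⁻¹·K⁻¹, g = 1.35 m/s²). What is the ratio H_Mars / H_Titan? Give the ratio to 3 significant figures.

H = RT/g for each body.
H_Mars = 190 × 229 / 3.69 = 11791 m.
H_Titan = 296 × 96.9 / 1.35 = 21246 m.
H_Mars/H_Titan = 11791/21246 = 0.55498.

H_Mars/H_Titan ≈ 0.555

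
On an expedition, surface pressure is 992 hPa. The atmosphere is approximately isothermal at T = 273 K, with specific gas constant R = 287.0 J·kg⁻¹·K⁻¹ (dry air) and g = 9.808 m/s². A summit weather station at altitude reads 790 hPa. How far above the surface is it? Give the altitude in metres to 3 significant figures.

z ≈ 1820 m

Scale height: H = RT/g = 287.0 × 273 / 9.808 = 7988.5 m.
Invert the barometric formula: z = H ln(P₀/P).
P₀/P = 992/790 = 1.2557; ln(1.2557) = 0.22769.
z = 7988.5 × 0.22769 = 1818.9 m.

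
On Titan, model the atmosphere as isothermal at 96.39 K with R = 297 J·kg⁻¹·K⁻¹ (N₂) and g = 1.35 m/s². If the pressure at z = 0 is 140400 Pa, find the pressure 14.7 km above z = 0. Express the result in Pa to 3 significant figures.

P ≈ 70200 Pa

Scale height: H = RT/g = 297 × 96.39 / 1.35 = 21206 m.
Barometric formula: P = P₀ exp(−z/H).
z/H = 14700/21206 = 0.69320; exp(−0.69320) = 0.49997.
P = 140400 × 0.49997 = 70196 Pa.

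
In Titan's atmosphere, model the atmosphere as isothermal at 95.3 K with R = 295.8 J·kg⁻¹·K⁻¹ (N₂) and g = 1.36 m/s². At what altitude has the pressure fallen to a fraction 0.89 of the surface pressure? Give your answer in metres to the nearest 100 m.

z ≈ 2400 m

Scale height: H = RT/g = 295.8 × 95.3 / 1.36 = 20728 m.
Set P/P₀ = exp(−z/H) = 0.89, so z = −H ln(0.89).
−ln(0.89) = 0.11653; z = 20728 × 0.11653 = 2415.4 m.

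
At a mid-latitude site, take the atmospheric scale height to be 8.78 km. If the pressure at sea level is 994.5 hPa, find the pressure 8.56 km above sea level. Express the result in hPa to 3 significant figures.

P ≈ 375 hPa

Barometric formula: P = P₀ exp(−z/H).
z/H = 8560.0/8780.0 = 0.97494; exp(−0.97494) = 0.37721.
P = 994.5 × 0.37721 = 375.14 hPa.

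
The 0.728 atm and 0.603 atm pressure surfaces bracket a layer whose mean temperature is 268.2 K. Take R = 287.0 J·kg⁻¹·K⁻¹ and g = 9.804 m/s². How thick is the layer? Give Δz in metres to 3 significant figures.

Δz ≈ 1480 m

Hypsometric equation: Δz = (R T̄/g) ln(P₁/P₂).
R T̄/g = 287.0 × 268.2 / 9.804 = 7851.2 m.
ln(0.728/0.603) = ln(1.2073) = 0.18839.
Δz = 7851.2 × 0.18839 = 1479.1 m.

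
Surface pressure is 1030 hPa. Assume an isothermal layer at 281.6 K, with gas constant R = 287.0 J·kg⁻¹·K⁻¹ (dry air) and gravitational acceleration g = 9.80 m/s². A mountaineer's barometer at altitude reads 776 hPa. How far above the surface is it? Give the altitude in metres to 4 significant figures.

Scale height: H = RT/g = 287.0 × 281.6 / 9.80 = 8246.9 m.
Invert the barometric formula: z = H ln(P₀/P).
P₀/P = 1030/776 = 1.3273; ln(1.3273) = 0.28315.
z = 8246.9 × 0.28315 = 2335.1 m.

z ≈ 2335 m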